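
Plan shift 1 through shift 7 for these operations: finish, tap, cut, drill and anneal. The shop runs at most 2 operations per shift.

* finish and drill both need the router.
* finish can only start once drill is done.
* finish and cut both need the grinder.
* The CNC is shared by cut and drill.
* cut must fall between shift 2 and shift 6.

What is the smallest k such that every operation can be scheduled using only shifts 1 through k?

The precedence chain requires at least 2 distinct shifts.
With at most 2 per shift and 5 operations, at least 3 shifts are needed.
3 works (last occupied shift: shift 3): for example tap=shift 1; cut=shift 2; finish=shift 3; drill=shift 1; anneal=shift 2.

3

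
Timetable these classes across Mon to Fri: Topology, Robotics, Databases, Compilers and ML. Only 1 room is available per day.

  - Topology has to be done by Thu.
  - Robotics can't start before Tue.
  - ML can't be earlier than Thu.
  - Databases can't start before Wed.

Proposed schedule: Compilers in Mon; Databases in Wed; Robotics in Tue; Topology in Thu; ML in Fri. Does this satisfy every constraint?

Valid

Topology has to be done by Thu — holds.
Only 1 room is available per day — holds.
Databases can't start before Wed — holds.
ML can't be earlier than Thu — holds.
Robotics can't start before Tue — holds.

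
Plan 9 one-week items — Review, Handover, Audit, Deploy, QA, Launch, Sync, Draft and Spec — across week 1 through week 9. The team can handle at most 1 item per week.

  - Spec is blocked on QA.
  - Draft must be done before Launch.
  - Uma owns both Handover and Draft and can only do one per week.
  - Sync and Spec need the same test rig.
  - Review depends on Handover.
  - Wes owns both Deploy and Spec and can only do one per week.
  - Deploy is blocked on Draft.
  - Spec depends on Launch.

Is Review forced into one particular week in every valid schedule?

No

Review can be week 2 (e.g. Sync -> week 9; QA -> week 5; Draft -> week 3; Audit -> week 8; Deploy -> week 7; Handover -> week 1; Launch -> week 4; Spec -> week 6; Review -> week 2) or week 3 (e.g. Handover=week 2, Sync=week 9, Audit=week 8, Draft=week 1, Review=week 3, Deploy=week 7, QA=week 5, Launch=week 4, Spec=week 6).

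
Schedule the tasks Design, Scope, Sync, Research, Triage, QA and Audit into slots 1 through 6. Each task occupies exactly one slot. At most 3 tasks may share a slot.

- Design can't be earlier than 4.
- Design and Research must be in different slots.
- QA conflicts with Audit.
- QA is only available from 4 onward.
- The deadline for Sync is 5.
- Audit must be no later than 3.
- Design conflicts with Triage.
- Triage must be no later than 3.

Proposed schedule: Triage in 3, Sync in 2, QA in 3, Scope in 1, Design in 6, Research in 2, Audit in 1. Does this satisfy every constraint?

Audit must be no later than 3 — holds.
QA conflicts with Audit — holds.
At most 3 tasks may share a slot — holds.
QA is only available from 4 onward — violated.
Design can't be earlier than 4 — holds.
Triage must be no later than 3 — holds.
Design and Research must be in different slots — holds.
The deadline for Sync is 5 — holds.
Design conflicts with Triage — holds.

No. QA is only available from 4 onward is not satisfied.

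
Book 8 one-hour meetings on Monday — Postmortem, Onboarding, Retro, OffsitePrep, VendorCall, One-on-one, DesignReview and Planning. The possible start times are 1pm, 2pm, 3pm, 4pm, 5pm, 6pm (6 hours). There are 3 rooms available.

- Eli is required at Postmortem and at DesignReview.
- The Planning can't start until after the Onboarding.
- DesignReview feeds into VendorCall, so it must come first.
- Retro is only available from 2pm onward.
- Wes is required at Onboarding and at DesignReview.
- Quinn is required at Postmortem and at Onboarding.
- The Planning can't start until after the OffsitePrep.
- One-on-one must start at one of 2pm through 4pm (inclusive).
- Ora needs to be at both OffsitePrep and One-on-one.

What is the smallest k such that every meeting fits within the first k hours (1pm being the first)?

The precedence chain requires at least 2 distinct hours.
With at most 3 per hour and 8 meetings, at least 3 hours are needed.
3 works (last occupied hour: 3pm): for example Planning=3pm, OffsitePrep=1pm, Retro=2pm, One-on-one=2pm, VendorCall=3pm, Onboarding=1pm, Postmortem=3pm, DesignReview=2pm.

3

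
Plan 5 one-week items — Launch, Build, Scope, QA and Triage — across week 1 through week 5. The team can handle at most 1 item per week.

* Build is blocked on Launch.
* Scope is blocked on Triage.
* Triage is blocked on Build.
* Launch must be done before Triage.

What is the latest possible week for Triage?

week 4

Precedence pushes Triage to at least week 3; downstream work caps Triage at week 4.
Triage at week 4 is achievable: Scope=week 5, Launch=week 1, Triage=week 4, QA=week 3, Build=week 2.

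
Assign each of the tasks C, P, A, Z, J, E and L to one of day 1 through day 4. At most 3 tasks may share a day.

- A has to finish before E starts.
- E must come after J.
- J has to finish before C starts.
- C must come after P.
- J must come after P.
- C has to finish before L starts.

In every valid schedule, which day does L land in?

day 4

Precedence pushes L to at least day 4.
So L is pinned to day 4.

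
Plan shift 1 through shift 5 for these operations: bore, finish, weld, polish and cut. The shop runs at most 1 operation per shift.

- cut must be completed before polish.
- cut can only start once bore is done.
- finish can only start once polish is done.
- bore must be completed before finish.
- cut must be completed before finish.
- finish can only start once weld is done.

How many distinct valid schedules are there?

4

Enumerating: polish in shift 3; weld in shift 4; finish in shift 5; bore in shift 1; cut in shift 2 | cut=shift 2, finish=shift 5, bore=shift 1, weld=shift 3, polish=shift 4 | finish -> shift 5; cut -> shift 3; bore -> shift 1; polish -> shift 4; weld -> shift 2 | weld=shift 1, polish=shift 4, finish=shift 5, bore=shift 2, cut=shift 3.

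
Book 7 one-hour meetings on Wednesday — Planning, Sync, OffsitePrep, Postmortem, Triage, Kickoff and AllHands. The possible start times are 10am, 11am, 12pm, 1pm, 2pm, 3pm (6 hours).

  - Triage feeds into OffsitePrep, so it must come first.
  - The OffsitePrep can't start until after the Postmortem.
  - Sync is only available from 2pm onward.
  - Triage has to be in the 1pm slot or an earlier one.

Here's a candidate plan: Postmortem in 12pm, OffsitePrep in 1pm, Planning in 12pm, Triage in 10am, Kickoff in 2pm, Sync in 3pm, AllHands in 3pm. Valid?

The OffsitePrep can't start until after the Postmortem — holds.
Triage has to be in the 1pm slot or an earlier one — holds.
Triage feeds into OffsitePrep, so it must come first — holds.
Sync is only available from 2pm onward — holds.

Yes, all constraints hold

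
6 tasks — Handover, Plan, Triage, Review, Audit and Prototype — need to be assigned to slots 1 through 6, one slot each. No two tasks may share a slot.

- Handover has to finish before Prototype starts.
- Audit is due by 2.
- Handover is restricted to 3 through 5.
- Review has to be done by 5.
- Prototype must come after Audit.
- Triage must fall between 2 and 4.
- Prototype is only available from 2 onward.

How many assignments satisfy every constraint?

29

Splitting on Handover: it can be 3 (10), 4 (9), 5 (10). Listing each branch's schedules as (Plan, Triage, Review, Audit, Prototype):
Handover=3: (1,4,5,2,6) (2,4,5,1,6) (4,2,5,1,6) (5,2,4,1,6) (5,4,1,2,6) (5,4,2,1,6) (6,2,4,1,5) (6,2,5,1,4) (6,4,1,2,5) (6,4,2,1,5) — 10.
Handover=4: (1,3,5,2,6) (2,3,5,1,6) (3,2,5,1,6) (5,2,3,1,6) (5,3,1,2,6) (5,3,2,1,6) (6,2,3,1,5) (6,3,1,2,5) (6,3,2,1,5) — 9.
Handover=5: (1,3,4,2,6) (1,4,3,2,6) (2,3,4,1,6) (2,4,3,1,6) (3,2,4,1,6) (3,4,1,2,6) (3,4,2,1,6) (4,2,3,1,6) (4,3,1,2,6) (4,3,2,1,6) — 10.
Summing: 10 + 9 + 10 = 29.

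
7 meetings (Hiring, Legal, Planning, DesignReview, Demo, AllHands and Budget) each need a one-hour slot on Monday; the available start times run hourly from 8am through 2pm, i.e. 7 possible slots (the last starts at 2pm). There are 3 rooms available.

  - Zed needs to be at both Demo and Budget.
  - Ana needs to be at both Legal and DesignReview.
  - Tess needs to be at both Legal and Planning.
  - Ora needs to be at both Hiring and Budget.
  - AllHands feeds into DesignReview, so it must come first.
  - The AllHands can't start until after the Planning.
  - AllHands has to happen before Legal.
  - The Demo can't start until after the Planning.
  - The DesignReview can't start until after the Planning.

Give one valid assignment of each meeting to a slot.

DesignReview -> 10am; Demo -> 9am; Legal -> 11am; Budget -> 10am; AllHands -> 9am; Hiring -> 8am; Planning -> 8am

Checking: AllHands(9am) before DesignReview(10am); Planning(8am) before AllHands(9am); Planning(8am) before DesignReview(10am); AllHands(9am) before Legal(11am); Planning(8am) before Demo(9am); Hiring(8am) != Budget(10am); Legal(11am) != DesignReview(10am); Legal(11am) != Planning(8am); Demo(9am) != Budget(10am); max 2 per slot (cap 3).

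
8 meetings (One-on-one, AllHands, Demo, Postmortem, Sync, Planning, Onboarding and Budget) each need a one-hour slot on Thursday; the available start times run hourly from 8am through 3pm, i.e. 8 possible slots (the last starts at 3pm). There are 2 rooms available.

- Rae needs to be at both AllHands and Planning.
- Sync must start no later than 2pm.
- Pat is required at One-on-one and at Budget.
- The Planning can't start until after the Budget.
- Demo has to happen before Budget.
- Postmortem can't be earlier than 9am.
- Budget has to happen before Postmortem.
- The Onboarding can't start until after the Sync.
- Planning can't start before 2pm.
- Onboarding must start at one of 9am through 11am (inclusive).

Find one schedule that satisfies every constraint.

Budget -> 9am, Planning -> 2pm, One-on-one -> 10am, Postmortem -> 10am, AllHands -> 11am, Sync -> 8am, Demo -> 8am, Onboarding -> 9am

Checking: Sync(8am) before Onboarding(9am); Budget(9am) before Planning(2pm); Demo(8am) before Budget(9am); Budget(9am) before Postmortem(10am); One-on-one(10am) != Budget(9am); AllHands(11am) != Planning(2pm); Onboarding=9am in [9am,11am]; Postmortem=10am in [9am,3pm]; Planning=2pm in [2pm,3pm]; Sync=8am in [8am,2pm]; max 2 per slot (cap 2).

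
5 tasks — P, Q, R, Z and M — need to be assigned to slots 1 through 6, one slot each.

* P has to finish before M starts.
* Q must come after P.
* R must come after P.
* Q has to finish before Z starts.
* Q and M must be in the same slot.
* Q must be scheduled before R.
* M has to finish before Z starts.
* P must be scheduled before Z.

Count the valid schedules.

Splitting on P: it can be 1 (30), 2 (14), 3 (5), 4 (1). Listing each branch's schedules as (Q, R, Z, M):
P=1: (2,3,3,2) (2,3,4,2) (2,3,5,2) (2,3,6,2) (2,4,3,2) (2,4,4,2) (2,4,5,2) (2,4,6,2) (2,5,3,2) (2,5,4,2) (2,5,5,2) (2,5,6,2) (2,6,3,2) (2,6,4,2) (2,6,5,2) (2,6,6,2) (3,4,4,3) (3,4,5,3) (3,4,6,3) (3,5,4,3) (3,5,5,3) (3,5,6,3) (3,6,4,3) (3,6,5,3) (3,6,6,3) (4,5,5,4) (4,5,6,4) (4,6,5,4) (4,6,6,4) (5,6,6,5) — 30.
P=2: (3,4,4,3) (3,4,5,3) (3,4,6,3) (3,5,4,3) (3,5,5,3) (3,5,6,3) (3,6,4,3) (3,6,5,3) (3,6,6,3) (4,5,5,4) (4,5,6,4) (4,6,5,4) (4,6,6,4) (5,6,6,5) — 14.
P=3: (4,5,5,4) (4,5,6,4) (4,6,5,4) (4,6,6,4) (5,6,6,5) — 5.
P=4: (5,6,6,5) — 1.
Summing: 30 + 14 + 5 + 1 = 50.

50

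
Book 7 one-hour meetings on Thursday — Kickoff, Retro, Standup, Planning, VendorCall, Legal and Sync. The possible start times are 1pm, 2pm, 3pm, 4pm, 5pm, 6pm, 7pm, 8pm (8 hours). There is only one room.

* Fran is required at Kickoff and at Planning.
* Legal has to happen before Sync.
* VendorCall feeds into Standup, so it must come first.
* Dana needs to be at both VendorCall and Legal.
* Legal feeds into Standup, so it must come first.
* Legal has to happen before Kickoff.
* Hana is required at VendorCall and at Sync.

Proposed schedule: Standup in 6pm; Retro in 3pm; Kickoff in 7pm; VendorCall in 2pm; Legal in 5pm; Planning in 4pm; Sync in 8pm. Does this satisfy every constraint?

Hana is required at VendorCall and at Sync — holds.
VendorCall feeds into Standup, so it must come first — holds.
Dana needs to be at both VendorCall and Legal — holds.
There is only one room — holds.
Legal has to happen before Sync — holds.
Fran is required at Kickoff and at Planning — holds.
Legal feeds into Standup, so it must come first — holds.
Legal has to happen before Kickoff — holds.

Valid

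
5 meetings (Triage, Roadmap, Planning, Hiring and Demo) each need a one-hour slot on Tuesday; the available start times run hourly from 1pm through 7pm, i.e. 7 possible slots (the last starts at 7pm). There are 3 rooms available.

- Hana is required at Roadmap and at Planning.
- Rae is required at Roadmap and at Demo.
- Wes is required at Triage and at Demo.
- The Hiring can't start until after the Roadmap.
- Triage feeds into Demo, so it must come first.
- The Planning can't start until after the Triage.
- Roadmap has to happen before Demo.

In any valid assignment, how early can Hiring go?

Precedence pushes Hiring to at least 2pm.
Hiring at 2pm is achievable: Hiring in 2pm, Triage in 1pm, Demo in 2pm, Planning in 2pm, Roadmap in 1pm.

2pm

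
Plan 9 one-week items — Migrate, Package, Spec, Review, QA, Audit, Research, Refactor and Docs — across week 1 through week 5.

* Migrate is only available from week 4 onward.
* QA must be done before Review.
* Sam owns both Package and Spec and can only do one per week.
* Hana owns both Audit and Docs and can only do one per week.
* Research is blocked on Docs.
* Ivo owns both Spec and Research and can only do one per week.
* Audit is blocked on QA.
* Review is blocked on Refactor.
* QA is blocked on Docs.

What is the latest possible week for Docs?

week 3

Downstream work caps Docs at week 3.
Docs at week 3 is achievable: Migrate in week 4, Docs in week 3, Package in week 1, QA in week 4, Refactor in week 1, Review in week 5, Research in week 4, Spec in week 2, Audit in week 5.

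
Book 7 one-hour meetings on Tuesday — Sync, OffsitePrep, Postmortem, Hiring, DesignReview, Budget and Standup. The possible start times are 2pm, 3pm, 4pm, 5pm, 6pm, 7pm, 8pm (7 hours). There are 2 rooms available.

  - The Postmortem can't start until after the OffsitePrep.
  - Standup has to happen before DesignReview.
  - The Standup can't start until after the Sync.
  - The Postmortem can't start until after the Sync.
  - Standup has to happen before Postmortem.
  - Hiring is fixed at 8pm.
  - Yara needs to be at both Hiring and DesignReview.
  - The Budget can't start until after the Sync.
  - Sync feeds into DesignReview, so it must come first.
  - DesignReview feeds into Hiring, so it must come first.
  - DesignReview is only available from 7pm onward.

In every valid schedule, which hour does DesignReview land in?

DesignReview's window is 7pm–8pm.
Hiring is fixed at 8pm, and DesignReview can't share a hour with Hiring.
So DesignReview must be 7pm.

7pm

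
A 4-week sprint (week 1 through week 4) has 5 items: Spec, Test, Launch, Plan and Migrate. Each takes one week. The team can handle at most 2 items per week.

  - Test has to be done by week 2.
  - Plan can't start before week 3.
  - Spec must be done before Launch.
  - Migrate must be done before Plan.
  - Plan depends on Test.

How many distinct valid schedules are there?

Splitting on Spec: it can be week 1 (22), week 2 (16), week 3 (10). Listing each branch's schedules as (Test, Launch, Plan, Migrate) by week number:
Spec=week 1: (1,2,3,2) (1,2,4,2) (1,2,4,3) (1,3,3,2) (1,3,4,2) (1,3,4,3) (1,4,3,2) (1,4,4,2) (1,4,4,3) (2,2,3,1) (2,2,4,1) (2,2,4,3) (2,3,3,1) (2,3,3,2) (2,3,4,1) (2,3,4,2) (2,3,4,3) (2,4,3,1) (2,4,3,2) (2,4,4,1) (2,4,4,2) (2,4,4,3) — 22.
Spec=week 2: (1,3,3,1) (1,3,3,2) (1,3,4,1) (1,3,4,2) (1,3,4,3) (1,4,3,1) (1,4,3,2) (1,4,4,1) (1,4,4,2) (1,4,4,3) (2,3,3,1) (2,3,4,1) (2,3,4,3) (2,4,3,1) (2,4,4,1) (2,4,4,3) — 16.
Spec=week 3: (1,4,3,1) (1,4,3,2) (1,4,4,1) (1,4,4,2) (1,4,4,3) (2,4,3,1) (2,4,3,2) (2,4,4,1) (2,4,4,2) (2,4,4,3) — 10.
Summing: 22 + 16 + 10 = 48.

48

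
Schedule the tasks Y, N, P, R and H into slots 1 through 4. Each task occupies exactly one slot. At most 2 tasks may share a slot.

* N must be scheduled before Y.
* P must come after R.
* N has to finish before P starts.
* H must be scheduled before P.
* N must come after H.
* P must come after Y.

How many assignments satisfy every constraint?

Enumerating: H -> 1, P -> 4, R -> 1, N -> 2, Y -> 3 | H=1, N=2, Y=3, R=2, P=4 | R=3, Y=3, N=2, P=4, H=1.

3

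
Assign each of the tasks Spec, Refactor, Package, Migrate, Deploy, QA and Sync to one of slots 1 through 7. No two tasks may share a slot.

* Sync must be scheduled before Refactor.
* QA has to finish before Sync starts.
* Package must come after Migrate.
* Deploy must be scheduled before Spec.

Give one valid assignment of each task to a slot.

Package in 7; Sync in 2; QA in 1; Refactor in 5; Spec in 4; Migrate in 6; Deploy in 3

Checking: Sync(2) before Refactor(5); Deploy(3) before Spec(4); QA(1) before Sync(2); Migrate(6) before Package(7); max 1 per slot (cap 1).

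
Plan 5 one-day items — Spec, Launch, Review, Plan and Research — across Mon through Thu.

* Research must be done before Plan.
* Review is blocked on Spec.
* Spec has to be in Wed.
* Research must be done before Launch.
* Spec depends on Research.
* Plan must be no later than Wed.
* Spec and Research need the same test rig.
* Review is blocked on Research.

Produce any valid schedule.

Launch=Tue, Research=Mon, Plan=Tue, Review=Thu, Spec=Wed

Checking: Research(Mon) before Plan(Tue); Spec(Wed) before Review(Thu); Research(Mon) before Launch(Tue); Research(Mon) before Spec(Wed); Research(Mon) before Review(Thu); Spec(Wed) != Research(Mon); Spec=Wed in [Wed,Wed]; Plan=Tue in [Mon,Wed].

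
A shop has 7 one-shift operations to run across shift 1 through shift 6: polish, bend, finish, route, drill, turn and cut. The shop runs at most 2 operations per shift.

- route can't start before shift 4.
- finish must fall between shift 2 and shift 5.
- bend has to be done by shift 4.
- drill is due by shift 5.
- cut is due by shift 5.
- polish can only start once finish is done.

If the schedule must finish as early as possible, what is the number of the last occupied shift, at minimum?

shift 4

The precedence chain requires at least 2 distinct shifts.
With at most 2 per shift and 7 operations, at least 4 shifts are needed.
route can't be placed before shift 4, so the schedule must run through at least shift 4.
4 works (last occupied shift: shift 4): for example finish=shift 2, drill=shift 1, turn=shift 2, bend=shift 1, cut=shift 3, route=shift 4, polish=shift 3.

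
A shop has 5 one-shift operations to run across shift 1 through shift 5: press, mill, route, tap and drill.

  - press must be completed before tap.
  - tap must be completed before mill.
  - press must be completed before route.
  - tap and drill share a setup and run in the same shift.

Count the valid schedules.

35

Splitting on press: it can be shift 1 (24), shift 2 (9), shift 3 (2). Listing each branch's schedules as (mill, route, tap, drill) by shift number:
press=shift 1: (3,2,2,2) (3,3,2,2) (3,4,2,2) (3,5,2,2) (4,2,2,2) (4,2,3,3) (4,3,2,2) (4,3,3,3) (4,4,2,2) (4,4,3,3) (4,5,2,2) (4,5,3,3) (5,2,2,2) (5,2,3,3) (5,2,4,4) (5,3,2,2) (5,3,3,3) (5,3,4,4) (5,4,2,2) (5,4,3,3) (5,4,4,4) (5,5,2,2) (5,5,3,3) (5,5,4,4) — 24.
press=shift 2: (4,3,3,3) (4,4,3,3) (4,5,3,3) (5,3,3,3) (5,3,4,4) (5,4,3,3) (5,4,4,4) (5,5,3,3) (5,5,4,4) — 9.
press=shift 3: (5,4,4,4) (5,5,4,4) — 2.
Summing: 24 + 9 + 2 = 35.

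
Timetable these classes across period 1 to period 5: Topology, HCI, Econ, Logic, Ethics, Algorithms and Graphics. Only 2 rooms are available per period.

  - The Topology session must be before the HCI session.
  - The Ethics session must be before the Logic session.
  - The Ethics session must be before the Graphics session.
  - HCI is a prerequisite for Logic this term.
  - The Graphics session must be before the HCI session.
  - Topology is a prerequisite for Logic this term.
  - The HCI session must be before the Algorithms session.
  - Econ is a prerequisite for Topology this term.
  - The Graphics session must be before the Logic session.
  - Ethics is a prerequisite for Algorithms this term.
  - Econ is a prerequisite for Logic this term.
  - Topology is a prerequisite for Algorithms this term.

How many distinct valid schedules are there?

Splitting on Topology: it can be period 2 (7), period 3 (6). Listing each branch's schedules as (HCI, Econ, Logic, Ethics, Algorithms, Graphics) by period number:
Topology=period 2: (3,1,4,1,4,2) (3,1,4,1,5,2) (3,1,5,1,4,2) (3,1,5,1,5,2) (4,1,5,1,5,2) (4,1,5,1,5,3) (4,1,5,2,5,3) — 7.
Topology=period 3: (4,1,5,1,5,2) (4,1,5,1,5,3) (4,1,5,2,5,3) (4,2,5,1,5,2) (4,2,5,1,5,3) (4,2,5,2,5,3) — 6.
Summing: 7 + 6 = 13.

13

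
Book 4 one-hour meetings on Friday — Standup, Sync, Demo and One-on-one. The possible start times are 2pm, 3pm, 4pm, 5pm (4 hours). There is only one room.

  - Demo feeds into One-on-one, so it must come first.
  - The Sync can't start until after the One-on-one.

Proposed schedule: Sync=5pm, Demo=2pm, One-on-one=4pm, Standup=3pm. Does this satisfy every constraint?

Yes, all constraints hold

Demo feeds into One-on-one, so it must come first — holds.
There is only one room — holds.
The Sync can't start until after the One-on-one — holds.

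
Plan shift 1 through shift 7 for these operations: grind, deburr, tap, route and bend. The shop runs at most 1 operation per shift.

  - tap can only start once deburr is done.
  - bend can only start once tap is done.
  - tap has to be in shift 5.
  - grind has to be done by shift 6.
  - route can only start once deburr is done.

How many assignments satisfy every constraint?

Splitting on grind: it can be shift 1 (12), shift 2 (12), shift 3 (12), shift 4 (12), shift 6 (6). Listing each branch's schedules as (deburr, tap, route, bend) by shift number:
grind=shift 1: (2,5,3,6) (2,5,3,7) (2,5,4,6) (2,5,4,7) (2,5,6,7) (2,5,7,6) (3,5,4,6) (3,5,4,7) (3,5,6,7) (3,5,7,6) (4,5,6,7) (4,5,7,6) — 12.
grind=shift 2: (1,5,3,6) (1,5,3,7) (1,5,4,6) (1,5,4,7) (1,5,6,7) (1,5,7,6) (3,5,4,6) (3,5,4,7) (3,5,6,7) (3,5,7,6) (4,5,6,7) (4,5,7,6) — 12.
grind=shift 3: (1,5,2,6) (1,5,2,7) (1,5,4,6) (1,5,4,7) (1,5,6,7) (1,5,7,6) (2,5,4,6) (2,5,4,7) (2,5,6,7) (2,5,7,6) (4,5,6,7) (4,5,7,6) — 12.
grind=shift 4: (1,5,2,6) (1,5,2,7) (1,5,3,6) (1,5,3,7) (1,5,6,7) (1,5,7,6) (2,5,3,6) (2,5,3,7) (2,5,6,7) (2,5,7,6) (3,5,6,7) (3,5,7,6) — 12.
grind=shift 6: (1,5,2,7) (1,5,3,7) (1,5,4,7) (2,5,3,7) (2,5,4,7) (3,5,4,7) — 6.
Summing: 12 + 12 + 12 + 12 + 6 = 54.

54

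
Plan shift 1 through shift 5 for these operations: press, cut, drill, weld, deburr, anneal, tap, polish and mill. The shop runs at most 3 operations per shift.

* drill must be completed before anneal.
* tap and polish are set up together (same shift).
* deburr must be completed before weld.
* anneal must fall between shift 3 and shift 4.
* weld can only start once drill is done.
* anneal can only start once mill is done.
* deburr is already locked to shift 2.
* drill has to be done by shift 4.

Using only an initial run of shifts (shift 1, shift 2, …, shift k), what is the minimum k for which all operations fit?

3

The precedence chain requires at least 2 distinct shifts.
With at most 3 per shift and 9 operations, at least 3 shifts are needed.
anneal can't be placed before shift 3, so the schedule must run through at least shift 3.
3 works (last occupied shift: shift 3): for example weld in shift 3, polish in shift 2, anneal in shift 3, drill in shift 1, cut in shift 3, press in shift 1, deburr in shift 2, mill in shift 1, tap in shift 2.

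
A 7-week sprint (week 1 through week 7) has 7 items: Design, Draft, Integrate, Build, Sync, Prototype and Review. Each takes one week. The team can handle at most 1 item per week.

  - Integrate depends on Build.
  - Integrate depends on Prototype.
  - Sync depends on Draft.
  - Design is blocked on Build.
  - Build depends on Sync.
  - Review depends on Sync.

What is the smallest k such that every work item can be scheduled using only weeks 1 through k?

7 weeks

The precedence chain requires at least 4 distinct weeks.
With at most 1 per week and 7 work items, at least 7 weeks are needed.
7 works (last occupied week: week 7): for example Build -> week 3; Prototype -> week 4; Design -> week 6; Draft -> week 1; Integrate -> week 5; Sync -> week 2; Review -> week 7.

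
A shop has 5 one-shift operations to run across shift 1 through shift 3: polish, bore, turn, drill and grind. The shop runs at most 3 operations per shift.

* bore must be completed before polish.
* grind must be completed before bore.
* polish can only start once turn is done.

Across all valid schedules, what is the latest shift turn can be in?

Downstream work caps turn at shift 2.
turn at shift 2 is achievable: polish in shift 3, grind in shift 1, drill in shift 1, bore in shift 2, turn in shift 2.

shift 2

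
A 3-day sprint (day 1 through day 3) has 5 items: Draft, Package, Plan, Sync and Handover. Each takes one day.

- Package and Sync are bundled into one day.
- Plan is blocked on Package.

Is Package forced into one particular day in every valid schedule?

Package can be day 1 (e.g. Handover in day 1, Package in day 1, Sync in day 1, Plan in day 2, Draft in day 1) or day 2 (e.g. Handover in day 1, Sync in day 2, Draft in day 1, Package in day 2, Plan in day 3).

No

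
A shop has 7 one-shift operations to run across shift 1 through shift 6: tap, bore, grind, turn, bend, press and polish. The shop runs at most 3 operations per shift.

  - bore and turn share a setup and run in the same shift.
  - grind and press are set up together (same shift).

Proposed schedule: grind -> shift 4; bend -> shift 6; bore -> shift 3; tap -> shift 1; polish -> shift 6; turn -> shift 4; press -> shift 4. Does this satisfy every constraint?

Invalid. bore and turn share a setup and run in the same shift.

grind and press are set up together (same shift) — holds.
bore and turn share a setup and run in the same shift — violated.
The shop runs at most 3 operations per shift — holds.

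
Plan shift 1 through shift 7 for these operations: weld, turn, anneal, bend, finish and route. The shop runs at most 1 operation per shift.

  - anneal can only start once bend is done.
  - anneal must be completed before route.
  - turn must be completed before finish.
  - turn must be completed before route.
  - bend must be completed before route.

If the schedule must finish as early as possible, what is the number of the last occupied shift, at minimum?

6

The precedence chain requires at least 3 distinct shifts.
With at most 1 per shift and 6 operations, at least 6 shifts are needed.
6 works (last occupied shift: shift 6): for example route=shift 4; anneal=shift 3; turn=shift 1; bend=shift 2; finish=shift 5; weld=shift 6.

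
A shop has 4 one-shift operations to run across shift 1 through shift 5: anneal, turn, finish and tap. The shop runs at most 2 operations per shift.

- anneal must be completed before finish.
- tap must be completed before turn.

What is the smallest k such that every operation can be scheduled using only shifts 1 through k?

The precedence chain requires at least 2 distinct shifts.
With at most 2 per shift and 4 operations, at least 2 shifts are needed.
2 works (last occupied shift: shift 2): for example finish in shift 2; anneal in shift 1; tap in shift 1; turn in shift 2.

2 shifts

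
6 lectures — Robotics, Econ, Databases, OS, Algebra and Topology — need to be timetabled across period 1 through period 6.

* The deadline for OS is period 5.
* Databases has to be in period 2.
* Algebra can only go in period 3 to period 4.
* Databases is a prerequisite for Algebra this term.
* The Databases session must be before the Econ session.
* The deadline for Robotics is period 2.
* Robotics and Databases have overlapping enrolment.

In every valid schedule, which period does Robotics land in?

period 1

Robotics's window is period 1–period 2.
Databases is fixed at period 2, and Robotics can't share a period with Databases.
So Robotics must be period 1.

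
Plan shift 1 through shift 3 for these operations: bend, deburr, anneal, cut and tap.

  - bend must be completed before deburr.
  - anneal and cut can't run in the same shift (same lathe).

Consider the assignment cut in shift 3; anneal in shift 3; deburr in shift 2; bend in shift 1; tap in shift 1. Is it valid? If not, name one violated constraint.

No. anneal and cut can't run in the same shift (same lathe) is not satisfied.

anneal and cut can't run in the same shift (same lathe) — violated.
bend must be completed before deburr — holds.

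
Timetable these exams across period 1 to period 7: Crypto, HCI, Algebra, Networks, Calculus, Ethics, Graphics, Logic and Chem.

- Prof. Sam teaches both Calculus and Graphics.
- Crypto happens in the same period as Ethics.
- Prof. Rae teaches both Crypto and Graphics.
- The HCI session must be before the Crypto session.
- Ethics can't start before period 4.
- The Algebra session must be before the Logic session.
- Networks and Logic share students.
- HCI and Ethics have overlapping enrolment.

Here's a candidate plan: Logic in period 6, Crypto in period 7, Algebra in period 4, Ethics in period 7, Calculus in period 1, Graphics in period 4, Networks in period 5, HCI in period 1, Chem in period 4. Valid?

Yes, all constraints hold

The HCI session must be before the Crypto session — holds.
HCI and Ethics have overlapping enrolment — holds.
The Algebra session must be before the Logic session — holds.
Ethics can't start before period 4 — holds.
Networks and Logic share students — holds.
Prof. Sam teaches both Calculus and Graphics — holds.
Prof. Rae teaches both Crypto and Graphics — holds.
Crypto happens in the same period as Ethics — holds.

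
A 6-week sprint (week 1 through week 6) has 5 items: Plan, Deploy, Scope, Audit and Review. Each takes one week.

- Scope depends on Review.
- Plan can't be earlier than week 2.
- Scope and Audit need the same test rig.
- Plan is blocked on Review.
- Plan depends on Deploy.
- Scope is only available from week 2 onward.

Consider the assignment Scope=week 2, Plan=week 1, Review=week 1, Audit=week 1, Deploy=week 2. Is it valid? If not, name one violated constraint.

Scope depends on Review — holds.
Plan can't be earlier than week 2 — violated.
Plan is blocked on Review — violated.
Scope and Audit need the same test rig — holds.
Scope is only available from week 2 onward — holds.
Plan depends on Deploy — violated.

No. Plan depends on Deploy is not satisfied.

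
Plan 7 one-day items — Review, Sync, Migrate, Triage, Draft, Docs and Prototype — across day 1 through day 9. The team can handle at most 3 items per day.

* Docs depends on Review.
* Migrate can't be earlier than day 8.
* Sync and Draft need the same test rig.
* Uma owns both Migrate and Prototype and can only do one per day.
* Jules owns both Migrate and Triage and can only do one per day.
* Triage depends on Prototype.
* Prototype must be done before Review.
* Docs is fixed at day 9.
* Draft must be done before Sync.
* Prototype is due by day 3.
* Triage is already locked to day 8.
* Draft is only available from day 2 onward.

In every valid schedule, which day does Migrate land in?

day 9

Migrate's window is day 8–day 9.
Triage is fixed at day 8, and Migrate can't share a day with Triage.
So Migrate must be day 9.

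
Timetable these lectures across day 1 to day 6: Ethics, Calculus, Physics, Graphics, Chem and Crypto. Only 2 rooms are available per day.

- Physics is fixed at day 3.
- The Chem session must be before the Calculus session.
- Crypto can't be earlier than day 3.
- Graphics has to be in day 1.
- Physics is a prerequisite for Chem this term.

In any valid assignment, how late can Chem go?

day 5

Precedence pushes Chem to at least day 4; downstream work caps Chem at day 5.
Chem at day 5 is achievable: Ethics in day 1; Calculus in day 6; Crypto in day 3; Physics in day 3; Graphics in day 1; Chem in day 5.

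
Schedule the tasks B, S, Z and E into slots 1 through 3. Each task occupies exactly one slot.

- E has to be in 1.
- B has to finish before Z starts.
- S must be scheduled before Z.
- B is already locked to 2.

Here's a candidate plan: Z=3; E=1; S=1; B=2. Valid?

S must be scheduled before Z — holds.
B is already locked to 2 — holds.
B has to finish before Z starts — holds.
E has to be in 1 — holds.

Valid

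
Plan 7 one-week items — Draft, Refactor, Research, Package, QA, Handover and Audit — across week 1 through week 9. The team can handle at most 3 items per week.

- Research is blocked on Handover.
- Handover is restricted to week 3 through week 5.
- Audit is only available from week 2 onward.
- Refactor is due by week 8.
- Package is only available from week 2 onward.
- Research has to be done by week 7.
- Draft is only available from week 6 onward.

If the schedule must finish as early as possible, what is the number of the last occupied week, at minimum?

6

The precedence chain requires at least 2 distinct weeks.
With at most 3 per week and 7 work items, at least 3 weeks are needed.
Draft can't be placed before week 6, so the schedule must run through at least week 6.
6 works (last occupied week: week 6): for example Refactor=week 1, Audit=week 2, Draft=week 6, Handover=week 3, QA=week 1, Package=week 2, Research=week 4.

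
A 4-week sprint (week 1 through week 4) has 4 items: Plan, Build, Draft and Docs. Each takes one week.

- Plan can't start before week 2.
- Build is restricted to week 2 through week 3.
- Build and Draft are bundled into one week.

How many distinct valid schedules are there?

Splitting on Plan: it can be week 2 (8), week 3 (8), week 4 (8). Listing each branch's schedules as (Build, Draft, Docs) by week number:
Plan=week 2: (2,2,1) (2,2,2) (2,2,3) (2,2,4) (3,3,1) (3,3,2) (3,3,3) (3,3,4) — 8.
Plan=week 3: (2,2,1) (2,2,2) (2,2,3) (2,2,4) (3,3,1) (3,3,2) (3,3,3) (3,3,4) — 8.
Plan=week 4: (2,2,1) (2,2,2) (2,2,3) (2,2,4) (3,3,1) (3,3,2) (3,3,3) (3,3,4) — 8.
Summing: 8 + 8 + 8 = 24.

24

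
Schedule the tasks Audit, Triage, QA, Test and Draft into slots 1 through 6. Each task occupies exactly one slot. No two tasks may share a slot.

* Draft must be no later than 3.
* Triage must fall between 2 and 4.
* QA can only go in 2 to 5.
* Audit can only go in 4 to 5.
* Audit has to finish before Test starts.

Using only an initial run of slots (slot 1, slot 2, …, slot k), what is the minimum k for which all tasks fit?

5

The precedence chain requires at least 2 distinct slots.
With at most 1 per slot and 5 tasks, at least 5 slots are needed.
Propagating the time windows through the other constraints, Test can't land before 5, so the schedule must run through at least slot 5.
5 works (last occupied slot: 5): for example QA in 3, Audit in 4, Triage in 2, Test in 5, Draft in 1.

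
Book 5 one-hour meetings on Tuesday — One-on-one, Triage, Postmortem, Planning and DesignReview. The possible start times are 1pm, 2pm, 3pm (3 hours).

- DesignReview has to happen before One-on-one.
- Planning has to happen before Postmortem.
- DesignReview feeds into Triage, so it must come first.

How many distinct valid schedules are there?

Splitting on One-on-one: it can be 2pm (6), 3pm (9). Listing each branch's schedules as (Triage, Postmortem, Planning, DesignReview):
One-on-one=2pm: (2pm,2pm,1pm,1pm) (2pm,3pm,1pm,1pm) (2pm,3pm,2pm,1pm) (3pm,2pm,1pm,1pm) (3pm,3pm,1pm,1pm) (3pm,3pm,2pm,1pm) — 6.
One-on-one=3pm: (2pm,2pm,1pm,1pm) (2pm,3pm,1pm,1pm) (2pm,3pm,2pm,1pm) (3pm,2pm,1pm,1pm) (3pm,2pm,1pm,2pm) (3pm,3pm,1pm,1pm) (3pm,3pm,1pm,2pm) (3pm,3pm,2pm,1pm) (3pm,3pm,2pm,2pm) — 9.
Summing: 6 + 9 = 15.

15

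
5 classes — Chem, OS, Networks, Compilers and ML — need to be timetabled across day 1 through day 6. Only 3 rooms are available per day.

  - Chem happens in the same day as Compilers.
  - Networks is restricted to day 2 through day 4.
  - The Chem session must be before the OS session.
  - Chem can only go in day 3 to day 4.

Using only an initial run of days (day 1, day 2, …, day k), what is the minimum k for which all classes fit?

The precedence chain requires at least 2 distinct days.
With at most 3 per day and 5 classes, at least 2 days are needed.
Propagating the time windows through the other constraints, OS can't land before day 4, so the schedule must run through at least day 4.
4 works (last occupied day: day 4): for example Chem in day 3; Networks in day 2; Compilers in day 3; ML in day 1; OS in day 4.

4 days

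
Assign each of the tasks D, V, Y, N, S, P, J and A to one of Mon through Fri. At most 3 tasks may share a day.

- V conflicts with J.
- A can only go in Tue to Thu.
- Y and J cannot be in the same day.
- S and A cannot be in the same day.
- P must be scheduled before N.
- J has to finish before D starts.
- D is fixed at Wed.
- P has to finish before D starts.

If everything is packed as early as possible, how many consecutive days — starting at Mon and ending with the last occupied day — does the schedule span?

The precedence chain requires at least 2 distinct days.
With at most 3 per day and 8 tasks, at least 3 days are needed.
D can't be placed before Wed — that is day 3 counting from Mon — so the schedule must run through at least 3 days.
3 works (last occupied day: Wed): for example N=Tue; J=Mon; P=Mon; D=Wed; V=Tue; A=Tue; Y=Wed; S=Mon.

3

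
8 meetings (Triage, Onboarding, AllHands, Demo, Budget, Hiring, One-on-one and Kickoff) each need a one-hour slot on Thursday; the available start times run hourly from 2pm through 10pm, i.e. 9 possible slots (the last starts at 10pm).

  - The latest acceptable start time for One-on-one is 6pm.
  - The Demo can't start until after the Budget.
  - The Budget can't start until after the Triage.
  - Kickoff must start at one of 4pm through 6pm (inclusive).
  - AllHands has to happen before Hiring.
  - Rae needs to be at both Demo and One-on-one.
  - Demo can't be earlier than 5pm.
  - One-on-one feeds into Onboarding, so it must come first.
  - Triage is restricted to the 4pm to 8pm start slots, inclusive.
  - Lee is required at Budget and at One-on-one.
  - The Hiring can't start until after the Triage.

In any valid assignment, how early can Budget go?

Precedence pushes Budget to at least 5pm; downstream work caps Budget at 9pm.
Budget at 5pm is achievable: Demo in 6pm, Triage in 4pm, Hiring in 5pm, Budget in 5pm, AllHands in 2pm, One-on-one in 2pm, Kickoff in 4pm, Onboarding in 3pm.

5pm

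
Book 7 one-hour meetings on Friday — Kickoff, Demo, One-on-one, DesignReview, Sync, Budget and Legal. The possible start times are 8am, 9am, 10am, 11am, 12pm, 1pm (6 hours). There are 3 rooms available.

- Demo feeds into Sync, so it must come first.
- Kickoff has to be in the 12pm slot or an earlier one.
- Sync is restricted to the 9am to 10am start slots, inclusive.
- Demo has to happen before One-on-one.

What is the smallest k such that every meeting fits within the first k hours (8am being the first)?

The precedence chain requires at least 2 distinct hours.
With at most 3 per hour and 7 meetings, at least 3 hours are needed.
3 works (last occupied hour: 10am): for example Legal -> 10am, Budget -> 9am, Sync -> 9am, DesignReview -> 8am, Demo -> 8am, Kickoff -> 8am, One-on-one -> 9am.

3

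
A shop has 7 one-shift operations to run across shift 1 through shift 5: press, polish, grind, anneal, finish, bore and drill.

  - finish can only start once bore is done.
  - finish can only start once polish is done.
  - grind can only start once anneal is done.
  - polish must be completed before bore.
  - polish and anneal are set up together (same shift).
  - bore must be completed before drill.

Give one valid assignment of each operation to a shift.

finish in shift 3; anneal in shift 1; grind in shift 2; drill in shift 3; bore in shift 2; press in shift 1; polish in shift 1

Checking: bore(shift 2) before finish(shift 3); bore(shift 2) before drill(shift 3); anneal(shift 1) before grind(shift 2); polish(shift 1) before finish(shift 3); polish(shift 1) before bore(shift 2); polish = anneal = shift 1.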